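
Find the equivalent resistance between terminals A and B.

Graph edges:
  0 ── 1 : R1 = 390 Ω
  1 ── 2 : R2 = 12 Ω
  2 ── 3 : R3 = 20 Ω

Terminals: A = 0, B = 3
Reduce the network between node 0 (A) and node 3 (B) by series/parallel combination:
  Rs1 = R1 + R2 (series, joined only at node 1) = 390 + 12 = 402 Ω
  Rs2 = R3 + Rs1 (series, joined only at node 2) = 20 + 402 = 422 Ω
R_eq = 422 Ω

Final answer: 422 Ω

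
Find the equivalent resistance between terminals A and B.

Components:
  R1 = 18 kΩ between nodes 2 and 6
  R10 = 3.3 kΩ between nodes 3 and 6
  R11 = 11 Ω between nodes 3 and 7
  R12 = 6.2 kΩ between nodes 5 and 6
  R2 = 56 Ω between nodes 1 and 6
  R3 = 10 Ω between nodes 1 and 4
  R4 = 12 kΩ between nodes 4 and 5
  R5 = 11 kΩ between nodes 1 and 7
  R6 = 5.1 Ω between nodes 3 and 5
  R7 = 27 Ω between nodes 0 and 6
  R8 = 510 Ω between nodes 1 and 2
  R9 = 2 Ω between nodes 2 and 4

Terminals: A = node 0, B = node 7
The network is not a plain series/parallel combination. Inject a 1 A test current into terminal A (node 0) and return it from terminal B (node 7); then R_eq = V_A / (1 A).
Nodal analysis, taking node 7 as the 0 V reference.
Current source I_test pushes 1 A into node 0 and draws it out of node 7.
KCL at each unknown node (sum of currents leaving = 0; resistances in Ω):
  Node 0: (V_0 - V_6)/27 - 1 = 0
  Node 1: (V_1 - V_6)/56 + (V_1 - V_4)/10 + (V_1 - 0)/11000 + (V_1 - V_2)/510 = 0
  Node 2: (V_2 - V_1)/510 + (V_2 - V_6)/18000 + (V_2 - V_4)/2 = 0
  Node 3: (V_3 - V_5)/5.1 + (V_3 - V_6)/3300 + (V_3 - 0)/11 = 0
  Node 4: (V_4 - V_1)/10 + (V_4 - V_2)/2 + (V_4 - V_5)/12000 = 0
  Node 5: (V_5 - V_3)/5.1 + (V_5 - V_4)/12000 + (V_5 - V_6)/6200 = 0
  Node 6: (V_6 - V_0)/27 + (V_6 - V_1)/56 + (V_6 - V_2)/18000 + (V_6 - V_3)/3300 + (V_6 - V_5)/6200 = 0
Collecting terms (coefficients in siemens):
  0.03704·V_0 - 0.03704·V_6 = 1
  0.1199·V_1 - 0.001961·V_2 - 0.1·V_4 - 0.01786·V_6 = 0
  0.502·V_2 - 0.001961·V_1 - 0.5·V_4 - 0.00005556·V_6 = 0
  0.2873·V_3 - 0.1961·V_5 - 0.000303·V_6 = 0
  0.6001·V_4 - 0.1·V_1 - 0.5·V_2 - 0.00008333·V_5 = 0
  0.1963·V_5 - 0.1961·V_3 - 0.00008333·V_4 - 0.0001613·V_6 = 0
  0.05541·V_6 - 0.03704·V_0 - 0.01786·V_1 - 0.00005556·V_2 - 0.000303·V_3 - 0.0001613·V_5 = 0
Solving these 7 simultaneous equations (Gaussian elimination) gives:
  V_0 = 1606 V, V_1 = 1564 V, V_2 = 1563 V, V_3 = 9.436 V
  V_4 = 1563 V, V_5 = 11.38 V, V_6 = 1579 V
R_eq = V_0 / 1 A = 1606 Ω = 1.606 kΩ

Final answer: 1.606 kΩ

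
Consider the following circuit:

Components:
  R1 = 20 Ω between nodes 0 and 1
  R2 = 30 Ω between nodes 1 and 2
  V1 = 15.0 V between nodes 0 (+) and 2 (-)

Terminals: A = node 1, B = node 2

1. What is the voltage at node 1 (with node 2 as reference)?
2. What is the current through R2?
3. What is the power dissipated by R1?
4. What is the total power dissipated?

Nodal analysis, taking node 2 as the 0 V reference.
Source V1 fixes V_0 = 15 V.
KCL at each unknown node (sum of currents leaving = 0; resistances in Ω):
  Node 1: (V_1 - 15)/20 + (V_1 - 0)/30 = 0
Collecting terms: 0.08333 × V_1 = 0.75  =>  V_1 = 9 V
Part 1:
  Read off the nodal solution: V_1 = 9 V
Part 2:
  I_R2 = (V_1 - V_2)/R2 = (9 - 0)/30 = 0.3 A
  Magnitude: I_R2 = 0.3 A
Part 3:
  I_R1 = (V_0 - V_1)/R1 = (15 - 9)/20 = 0.3 A
  P_R1 = I_R1² × R1 = (0.3)² × 20 = 1.8 W
Part 4:
  Power in each resistor, P = (ΔV)²/R:
    P_R1 = (15 - 9)²/20 = 1.8 W
    P_R2 = (9 - 0)²/30 = 2.7 W
  P_total = P_R1 + P_R2 = 4.5 W

Final answers:
1. V_1 = 9 V
2. I_R2 = 0.3 A
3. P_R1 = 1.8 W
4. P_total = 4.5 W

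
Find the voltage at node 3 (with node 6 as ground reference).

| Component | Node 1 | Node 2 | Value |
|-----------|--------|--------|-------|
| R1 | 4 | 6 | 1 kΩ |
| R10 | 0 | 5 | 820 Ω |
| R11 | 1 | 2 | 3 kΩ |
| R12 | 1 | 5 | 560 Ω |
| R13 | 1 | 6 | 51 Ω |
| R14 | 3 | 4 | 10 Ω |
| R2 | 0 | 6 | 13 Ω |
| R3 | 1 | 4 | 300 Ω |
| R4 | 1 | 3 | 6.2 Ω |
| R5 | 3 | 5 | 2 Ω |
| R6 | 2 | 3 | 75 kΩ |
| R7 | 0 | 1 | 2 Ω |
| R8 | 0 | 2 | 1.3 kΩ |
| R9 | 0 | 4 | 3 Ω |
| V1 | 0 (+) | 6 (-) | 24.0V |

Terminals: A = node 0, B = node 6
Nodal analysis, taking node 6 as the 0 V reference.
Source V1 fixes V_0 = 24 V.
KCL at each unknown node (sum of currents leaving = 0; resistances in Ω):
  Node 1: (V_1 - V_4)/300 + (V_1 - V_3)/6.2 + (V_1 - 24)/2 + (V_1 - V_2)/3000 + (V_1 - V_5)/560 + (V_1 - 0)/51 = 0
  Node 2: (V_2 - V_3)/75000 + (V_2 - 24)/1300 + (V_2 - V_1)/3000 = 0
  Node 3: (V_3 - V_1)/6.2 + (V_3 - V_5)/2 + (V_3 - V_2)/75000 + (V_3 - V_4)/10 = 0
  Node 4: (V_4 - 0)/1000 + (V_4 - V_1)/300 + (V_4 - 24)/3 + (V_4 - V_3)/10 = 0
  Node 5: (V_5 - V_3)/2 + (V_5 - 24)/820 + (V_5 - V_1)/560 = 0
Collecting terms (coefficients in siemens):
  0.6864·V_1 - 0.0003333·V_2 - 0.1613·V_3 - 0.003333·V_4 - 0.001786·V_5 = 12
  0.001116·V_2 - 0.0003333·V_1 - 0.00001333·V_3 = 0.01846
  0.7613·V_3 - 0.1613·V_1 - 0.00001333·V_2 - 0.1·V_4 - 0.5·V_5 = 0
  0.4377·V_4 - 0.003333·V_1 - 0.1·V_3 = 8
  0.503·V_5 - 0.001786·V_1 - 0.5·V_3 = 0.02927
Solving these 5 simultaneous equations (Gaussian elimination) gives:
  V_1 = 23.17 V, V_2 = 23.75 V, V_3 = 23.42 V, V_4 = 23.81 V
  V_5 = 23.42 V
The requested potential is V_3 = 23.42 V.

Final answer: V_3 = 23.42 V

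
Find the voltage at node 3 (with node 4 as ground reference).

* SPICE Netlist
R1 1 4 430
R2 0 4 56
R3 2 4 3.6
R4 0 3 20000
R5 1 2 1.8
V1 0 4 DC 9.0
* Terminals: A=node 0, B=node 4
Nodal analysis, taking node 4 as the 0 V reference.
Source V1 fixes V_0 = 9 V.
KCL at each unknown node (sum of currents leaving = 0; resistances in Ω):
  Node 1: (V_1 - 0)/430 + (V_1 - V_2)/1.8 = 0
  Node 2: (V_2 - 0)/3.6 + (V_2 - V_1)/1.8 = 0
  Node 3: (V_3 - 9)/20000 = 0
Collecting terms (coefficients in siemens):
  0.5579·V_1 - 0.5556·V_2 = 0
  0.8333·V_2 - 0.5556·V_1 = 0
  0.00005·V_3 = 0.00045
Solving these 3 simultaneous equations (Gaussian elimination) gives:
  V_1 = 0 V, V_2 = 0 V, V_3 = 9 V
The requested potential is V_3 = 9 V.

Final answer: V_3 = 9 V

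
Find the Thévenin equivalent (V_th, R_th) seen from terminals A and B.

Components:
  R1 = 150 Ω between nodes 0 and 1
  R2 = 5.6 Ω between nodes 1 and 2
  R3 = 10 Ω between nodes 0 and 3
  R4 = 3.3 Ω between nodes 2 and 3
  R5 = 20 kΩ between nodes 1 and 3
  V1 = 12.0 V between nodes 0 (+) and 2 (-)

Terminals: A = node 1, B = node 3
Step 1 — V_th is the open-circuit voltage V_A - V_B (nothing connected across the terminals).
Nodal analysis, taking node 2 as the 0 V reference.
Source V1 fixes V_0 = 12 V.
KCL at each unknown node (sum of currents leaving = 0; resistances in Ω):
  Node 1: (V_1 - 12)/150 + (V_1 - 0)/5.6 + (V_1 - V_3)/20000 = 0
  Node 3: (V_3 - 12)/10 + (V_3 - 0)/3.3 + (V_3 - V_1)/20000 = 0
Collecting terms (coefficients in siemens):
  0.1853·V_1 - 0.00005·V_3 = 0.08
  0.4031·V_3 - 0.00005·V_1 = 1.2
Determinant D = (0.1853)(0.4031) - (-0.00005)(-0.00005) = 0.07469
V_1 = [(0.08)(0.4031) - (-0.00005)(1.2)]/D = 0.4326 V
V_3 = [(0.1853)(1.2) - (0.08)(-0.00005)]/D = 2.977 V
V_th = V_1 - V_3 = 0.4326 - 2.977 = -2.545 V
Step 2 — R_th: zero the source — replace V1 by a short circuit (node 2 merges into node 0) — and find the resistance seen between A (node 1) and B (node 3).
Reduce the network between node 1 (A) and node 3 (B) by series/parallel combination:
  Rp1 = R1 ‖ R2 (parallel, both between nodes 0 and 1) = 1/(1/150 + 1/5.6) = 5.398 Ω
  Rp2 = R3 ‖ R4 (parallel, both between nodes 0 and 3) = 1/(1/10 + 1/3.3) = 2.481 Ω
  Rs1 = Rp1 + Rp2 (series, joined only at node 0) = 5.398 + 2.481 = 7.88 Ω
  Rp3 = R5 ‖ Rs1 (parallel, both between nodes 1 and 3) = 1/(1/20000 + 1/7.88) = 7.877 Ω
R_th = 7.877 Ω

Final answer: V_th = -2.545 V, R_th = 7.877 Ω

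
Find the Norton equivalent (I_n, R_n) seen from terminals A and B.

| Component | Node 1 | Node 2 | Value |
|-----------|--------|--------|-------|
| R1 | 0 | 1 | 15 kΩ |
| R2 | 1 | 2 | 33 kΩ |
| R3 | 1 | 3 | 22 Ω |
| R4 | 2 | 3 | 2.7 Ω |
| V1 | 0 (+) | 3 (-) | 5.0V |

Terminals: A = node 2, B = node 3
Find the Thévenin equivalent first; then I_n = V_th/R_th and R_n = R_th.
Step 1 — V_th is the open-circuit voltage V_A - V_B (nothing connected across the terminals).
Nodal analysis, taking node 3 as the 0 V reference.
Source V1 fixes V_0 = 5 V.
KCL at each unknown node (sum of currents leaving = 0; resistances in Ω):
  Node 1: (V_1 - 5)/15000 + (V_1 - V_2)/33000 + (V_1 - 0)/22 = 0
  Node 2: (V_2 - V_1)/33000 + (V_2 - 0)/2.7 = 0
Collecting terms (coefficients in siemens):
  0.04555·V_1 - 0.0000303·V_2 = 0.0003333
  0.3704·V_2 - 0.0000303·V_1 = 0
Determinant D = (0.04555)(0.3704) - (-0.0000303)(-0.0000303) = 0.01687
V_1 = [(0.0003333)(0.3704) - (-0.0000303)(0)]/D = 0.007318 V
V_2 = [(0.04555)(0) - (0.0003333)(-0.0000303)]/D = 0.0000005987 V
V_th = V_2 - V_3 = 0.0000005987 - 0 = 0.0000005987 V
Step 2 — R_th: zero the source — replace V1 by a short circuit (node 3 merges into node 0) — and find the resistance seen between A (node 2) and B (node 0).
Reduce the network between node 2 (A) and node 0 (B) by series/parallel combination:
  Rp1 = R1 ‖ R3 (parallel, both between nodes 0 and 1) = 1/(1/15000 + 1/22) = 21.97 Ω
  Rs1 = R2 + Rp1 (series, joined only at node 1) = 33000 + 21.97 = 33020 Ω
  Rp2 = R4 ‖ Rs1 (parallel, both between nodes 0 and 2) = 1/(1/2.7 + 1/33020) = 2.7 Ω
R_th = 2.7 Ω
I_n = V_th/R_th = 0.0000005987/2.7 = 0.0000002217 A, and R_n = R_th = 2.7 Ω

Final answer: I_n = 2.217e-07 A, R_n = 2.7 Ω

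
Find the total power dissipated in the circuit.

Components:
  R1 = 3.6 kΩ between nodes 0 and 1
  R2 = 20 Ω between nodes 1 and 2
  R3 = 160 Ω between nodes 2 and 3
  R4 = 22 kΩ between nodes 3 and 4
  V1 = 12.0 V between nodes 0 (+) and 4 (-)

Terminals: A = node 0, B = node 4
Nodal analysis, taking node 4 as the 0 V reference.
Source V1 fixes V_0 = 12 V.
KCL at each unknown node (sum of currents leaving = 0; resistances in Ω):
  Node 1: (V_1 - 12)/3600 + (V_1 - V_2)/20 = 0
  Node 2: (V_2 - V_1)/20 + (V_2 - V_3)/160 = 0
  Node 3: (V_3 - V_2)/160 + (V_3 - 0)/22000 = 0
Collecting terms (coefficients in siemens):
  0.05028·V_1 - 0.05·V_2 = 0.003333
  0.05625·V_2 - 0.05·V_1 - 0.00625·V_3 = 0
  0.006295·V_3 - 0.00625·V_2 = 0
Solving these 3 simultaneous equations (Gaussian elimination) gives:
  V_1 = 10.32 V, V_2 = 10.31 V, V_3 = 10.24 V
Power in each resistor, P = (ΔV)²/R:
  P_R1 = (12 - 10.32)²/3600 = 0.00078 W
  P_R2 = (10.32 - 10.31)²/20 = 0.000004333 W
  P_R3 = (10.31 - 10.24)²/160 = 0.00003467 W
  P_R4 = (10.24 - 0)²/22000 = 0.004767 W
P_total = P_R1 + P_R2 + P_R3 + P_R4 = 0.005586 W

Final answer: 0.005586 W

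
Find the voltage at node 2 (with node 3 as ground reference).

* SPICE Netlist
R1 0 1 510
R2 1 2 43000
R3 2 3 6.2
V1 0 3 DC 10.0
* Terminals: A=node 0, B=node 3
Nodal analysis, taking node 3 as the 0 V reference.
Source V1 fixes V_0 = 10 V.
KCL at each unknown node (sum of currents leaving = 0; resistances in Ω):
  Node 1: (V_1 - 10)/510 + (V_1 - V_2)/43000 = 0
  Node 2: (V_2 - V_1)/43000 + (V_2 - 0)/6.2 = 0
Collecting terms (coefficients in siemens):
  0.001984·V_1 - 0.00002326·V_2 = 0.01961
  0.1613·V_2 - 0.00002326·V_1 = 0
Determinant D = (0.001984)(0.1613) - (-0.00002326)(-0.00002326) = 0.0003201
V_1 = [(0.01961)(0.1613) - (-0.00002326)(0)]/D = 9.883 V
V_2 = [(0.001984)(0) - (0.01961)(-0.00002326)]/D = 0.001425 V
The requested potential is V_2 = 0.001425 V.

Final answer: V_2 = 0.001425 V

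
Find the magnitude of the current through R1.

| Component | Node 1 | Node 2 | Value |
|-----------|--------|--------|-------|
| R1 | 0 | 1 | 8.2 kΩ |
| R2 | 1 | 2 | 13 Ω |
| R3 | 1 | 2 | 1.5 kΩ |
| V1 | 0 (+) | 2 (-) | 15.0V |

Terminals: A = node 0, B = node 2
Nodal analysis, taking node 2 as the 0 V reference.
Source V1 fixes V_0 = 15 V.
KCL at each unknown node (sum of currents leaving = 0; resistances in Ω):
  Node 1: (V_1 - 15)/8200 + (V_1 - 0)/13 + (V_1 - 0)/1500 = 0
Collecting terms: 0.07771 × V_1 = 0.001829  =>  V_1 = 0.02354 V
I_R1 = (V_0 - V_1)/R1 = (15 - 0.02354)/8200 = 0.001826 A
|I_R1| = 0.001826 A

Final answer: |I_R1| = 0.001826 A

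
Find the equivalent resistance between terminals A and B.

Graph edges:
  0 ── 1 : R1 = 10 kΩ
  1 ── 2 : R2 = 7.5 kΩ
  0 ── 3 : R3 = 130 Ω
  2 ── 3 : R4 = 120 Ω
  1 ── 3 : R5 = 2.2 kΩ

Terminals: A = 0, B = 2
The network is not a plain series/parallel combination. Inject a 1 A test current into terminal A (node 0) and return it from terminal B (node 2); then R_eq = V_A / (1 A).
Nodal analysis, taking node 2 as the 0 V reference.
Current source I_test pushes 1 A into node 0 and draws it out of node 2.
KCL at each unknown node (sum of currents leaving = 0; resistances in Ω):
  Node 0: (V_0 - V_1)/10000 + (V_0 - V_3)/130 - 1 = 0
  Node 1: (V_1 - V_0)/10000 + (V_1 - 0)/7500 + (V_1 - V_3)/2200 = 0
  Node 3: (V_3 - V_0)/130 + (V_3 - V_1)/2200 + (V_3 - 0)/120 = 0
Collecting terms (coefficients in siemens):
  0.007792·V_0 - 0.0001·V_1 - 0.007692·V_3 = 1
  0.0006879·V_1 - 0.0001·V_0 - 0.0004545·V_3 = 0
  0.01648·V_3 - 0.007692·V_0 - 0.0004545·V_1 = 0
Solving these 3 simultaneous equations (Gaussian elimination) gives:
  V_0 = 246.5 V, V_1 = 113.9 V, V_3 = 118.2 V
R_eq = V_0 / 1 A = 246.5 Ω

Final answer: 246.5 Ω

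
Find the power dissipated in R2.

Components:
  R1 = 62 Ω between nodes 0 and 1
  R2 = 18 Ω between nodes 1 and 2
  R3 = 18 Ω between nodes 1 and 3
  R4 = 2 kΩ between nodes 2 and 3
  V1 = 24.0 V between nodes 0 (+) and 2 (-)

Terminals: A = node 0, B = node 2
Nodal analysis, taking node 2 as the 0 V reference.
Source V1 fixes V_0 = 24 V.
KCL at each unknown node (sum of currents leaving = 0; resistances in Ω):
  Node 1: (V_1 - 24)/62 + (V_1 - 0)/18 + (V_1 - V_3)/18 = 0
  Node 3: (V_3 - V_1)/18 + (V_3 - 0)/2000 = 0
Collecting terms (coefficients in siemens):
  0.1272·V_1 - 0.05556·V_3 = 0.3871
  0.05606·V_3 - 0.05556·V_1 = 0
Determinant D = (0.1272)(0.05606) - (-0.05556)(-0.05556) = 0.004046
V_1 = [(0.3871)(0.05606) - (-0.05556)(0)]/D = 5.363 V
V_3 = [(0.1272)(0) - (0.3871)(-0.05556)]/D = 5.315 V
I_R2 = (V_1 - V_2)/R2 = (5.363 - 0)/18 = 0.2979 A
P_R2 = I_R2² × R2 = (0.2979)² × 18 = 1.598 W

Final answer: 1.598 W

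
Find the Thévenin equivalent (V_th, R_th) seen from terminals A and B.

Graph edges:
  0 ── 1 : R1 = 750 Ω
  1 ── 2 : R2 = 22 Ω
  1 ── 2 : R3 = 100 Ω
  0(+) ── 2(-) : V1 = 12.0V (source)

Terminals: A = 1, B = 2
Step 1 — V_th is the open-circuit voltage V_A - V_B (nothing connected across the terminals).
Nodal analysis, taking node 2 as the 0 V reference.
Source V1 fixes V_0 = 12 V.
KCL at each unknown node (sum of currents leaving = 0; resistances in Ω):
  Node 1: (V_1 - 12)/750 + (V_1 - 0)/22 + (V_1 - 0)/100 = 0
Collecting terms: 0.05679 × V_1 = 0.016  =>  V_1 = 0.2818 V
V_th = V_1 - V_2 = 0.2818 - 0 = 0.2818 V
Step 2 — R_th: zero the source — replace V1 by a short circuit (node 2 merges into node 0) — and find the resistance seen between A (node 1) and B (node 0).
Reduce the network between node 1 (A) and node 0 (B) by series/parallel combination:
  Rp1 = R1 ‖ R2 ‖ R3 (parallel, all between nodes 0 and 1) = 1/(1/750 + 1/22 + 1/100) = 17.61 Ω
R_th = 17.61 Ω

Final answer: V_th = 0.2818 V, R_th = 17.61 Ω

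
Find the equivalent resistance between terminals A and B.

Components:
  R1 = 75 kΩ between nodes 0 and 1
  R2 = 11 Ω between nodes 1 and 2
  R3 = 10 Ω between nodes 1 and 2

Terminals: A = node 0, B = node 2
Reduce the network between node 0 (A) and node 2 (B) by series/parallel combination:
  Rp1 = R2 ‖ R3 (parallel, both between nodes 1 and 2) = 1/(1/11 + 1/10) = 5.238 Ω
  Rs1 = R1 + Rp1 (series, joined only at node 1) = 75000 + 5.238 = 75010 Ω
R_eq = 75.01 kΩ

Final answer: 75.01 kΩ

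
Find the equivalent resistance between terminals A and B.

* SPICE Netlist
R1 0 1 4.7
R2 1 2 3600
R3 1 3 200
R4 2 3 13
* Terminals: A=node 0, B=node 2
Reduce the network between node 0 (A) and node 2 (B) by series/parallel combination:
  Rs1 = R3 + R4 (series, joined only at node 3) = 200 + 13 = 213 Ω
  Rp1 = R2 ‖ Rs1 (parallel, both between nodes 1 and 2) = 1/(1/3600 + 1/213) = 201.1 Ω
  Rs2 = R1 + Rp1 (series, joined only at node 1) = 4.7 + 201.1 = 205.8 Ω
R_eq = 205.8 Ω

Final answer: 205.8 Ω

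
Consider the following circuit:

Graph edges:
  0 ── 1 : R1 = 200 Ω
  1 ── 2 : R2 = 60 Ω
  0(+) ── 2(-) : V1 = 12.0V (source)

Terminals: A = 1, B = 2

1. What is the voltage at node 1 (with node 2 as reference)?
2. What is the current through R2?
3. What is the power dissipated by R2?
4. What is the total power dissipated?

Nodal analysis, taking node 2 as the 0 V reference.
Source V1 fixes V_0 = 12 V.
KCL at each unknown node (sum of currents leaving = 0; resistances in Ω):
  Node 1: (V_1 - 12)/200 + (V_1 - 0)/60 = 0
Collecting terms: 0.02167 × V_1 = 0.06  =>  V_1 = 2.769 V
Part 1:
  Read off the nodal solution: V_1 = 2.769 V
Part 2:
  I_R2 = (V_1 - V_2)/R2 = (2.769 - 0)/60 = 0.04615 A
  Magnitude: I_R2 = 0.04615 A
Part 3:
  I_R2 = (V_1 - V_2)/R2 = (2.769 - 0)/60 = 0.04615 A
  P_R2 = I_R2² × R2 = (0.04615)² × 60 = 0.1278 W
Part 4:
  Power in each resistor, P = (ΔV)²/R:
    P_R1 = (12 - 2.769)²/200 = 0.426 W
    P_R2 = (2.769 - 0)²/60 = 0.1278 W
  P_total = P_R1 + P_R2 = 0.5538 W

Final answers:
1. V_1 = 2.769 V
2. I_R2 = 0.04615 A
3. P_R2 = 0.1278 W
4. P_total = 0.5538 W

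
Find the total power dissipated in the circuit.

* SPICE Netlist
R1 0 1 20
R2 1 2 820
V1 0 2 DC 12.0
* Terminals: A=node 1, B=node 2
Nodal analysis, taking node 2 as the 0 V reference.
Source V1 fixes V_0 = 12 V.
KCL at each unknown node (sum of currents leaving = 0; resistances in Ω):
  Node 1: (V_1 - 12)/20 + (V_1 - 0)/820 = 0
Collecting terms: 0.05122 × V_1 = 0.6  =>  V_1 = 11.71 V
Power in each resistor, P = (ΔV)²/R:
  P_R1 = (12 - 11.71)²/20 = 0.004082 W
  P_R2 = (11.71 - 0)²/820 = 0.1673 W
P_total = P_R1 + P_R2 = 0.1714 W

Final answer: 0.1714 W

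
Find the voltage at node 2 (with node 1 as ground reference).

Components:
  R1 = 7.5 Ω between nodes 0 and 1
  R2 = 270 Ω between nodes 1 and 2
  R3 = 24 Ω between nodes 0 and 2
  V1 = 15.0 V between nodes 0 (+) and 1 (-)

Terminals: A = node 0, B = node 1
Nodal analysis, taking node 1 as the 0 V reference.
Source V1 fixes V_0 = 15 V.
KCL at each unknown node (sum of currents leaving = 0; resistances in Ω):
  Node 2: (V_2 - 0)/270 + (V_2 - 15)/24 = 0
Collecting terms: 0.04537 × V_2 = 0.625  =>  V_2 = 13.78 V
The requested potential is V_2 = 13.78 V.

Final answer: V_2 = 13.78 V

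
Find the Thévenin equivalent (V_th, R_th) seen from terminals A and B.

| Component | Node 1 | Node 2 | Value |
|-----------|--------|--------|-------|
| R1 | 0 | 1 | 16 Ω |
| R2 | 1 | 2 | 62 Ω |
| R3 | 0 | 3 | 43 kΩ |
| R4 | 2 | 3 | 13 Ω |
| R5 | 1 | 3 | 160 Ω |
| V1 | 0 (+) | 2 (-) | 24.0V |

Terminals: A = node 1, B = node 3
Step 1 — V_th is the open-circuit voltage V_A - V_B (nothing connected across the terminals).
Nodal analysis, taking node 2 as the 0 V reference.
Source V1 fixes V_0 = 24 V.
KCL at each unknown node (sum of currents leaving = 0; resistances in Ω):
  Node 1: (V_1 - 24)/16 + (V_1 - 0)/62 + (V_1 - V_3)/160 = 0
  Node 3: (V_3 - 24)/43000 + (V_3 - 0)/13 + (V_3 - V_1)/160 = 0
Collecting terms (coefficients in siemens):
  0.08488·V_1 - 0.00625·V_3 = 1.5
  0.0832·V_3 - 0.00625·V_1 = 0.0005581
Determinant D = (0.08488)(0.0832) - (-0.00625)(-0.00625) = 0.007023
V_1 = [(1.5)(0.0832) - (-0.00625)(0.0005581)]/D = 17.77 V
V_3 = [(0.08488)(0.0005581) - (1.5)(-0.00625)]/D = 1.342 V
V_th = V_1 - V_3 = 17.77 - 1.342 = 16.43 V
Step 2 — R_th: zero the source — replace V1 by a short circuit (node 2 merges into node 0) — and find the resistance seen between A (node 1) and B (node 3).
Reduce the network between node 1 (A) and node 3 (B) by series/parallel combination:
  Rp1 = R1 ‖ R2 (parallel, both between nodes 0 and 1) = 1/(1/16 + 1/62) = 12.72 Ω
  Rp2 = R3 ‖ R4 (parallel, both between nodes 0 and 3) = 1/(1/43000 + 1/13) = 13 Ω
  Rs1 = Rp1 + Rp2 (series, joined only at node 0) = 12.72 + 13 = 25.71 Ω
  Rp3 = R5 ‖ Rs1 (parallel, both between nodes 1 and 3) = 1/(1/160 + 1/25.71) = 22.15 Ω
R_th = 22.15 Ω

Final answer: V_th = 16.43 V, R_th = 22.15 Ω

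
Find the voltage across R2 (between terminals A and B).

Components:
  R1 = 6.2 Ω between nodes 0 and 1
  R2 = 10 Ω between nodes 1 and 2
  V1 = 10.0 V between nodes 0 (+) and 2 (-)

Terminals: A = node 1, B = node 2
R1 and R2 are in series across V1 (node 0 → node 1 → node 2), and the output A–B is taken across R2, so this is a voltage divider.
Series current: I = V1/(R1 + R2) = 10/(6.2 + 10) = 10/16.2 = 0.6173 A
V_R2 = I × R2 = V1 × R2/(R1 + R2) = 10 × 10/16.2 = 6.173 V

Final answer: 6.173 V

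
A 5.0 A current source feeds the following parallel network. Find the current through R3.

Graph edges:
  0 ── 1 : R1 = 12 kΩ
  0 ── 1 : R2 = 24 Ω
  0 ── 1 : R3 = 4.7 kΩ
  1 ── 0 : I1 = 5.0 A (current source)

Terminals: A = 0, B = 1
All resistors sit directly between nodes 0 and 1, so they are in parallel and share one voltage V; the full source current 5 A splits among them.
1/R_par = 1/12000 + 1/24 + 1/4700 = 0.04196 S  =>  R_par = 23.83 Ω
V = I × R_par = 5 × 23.83 = 119.2 V
I_R3 = V/R3 = 119.2/4700 = 0.02535 A

Final answer: 0.02535 A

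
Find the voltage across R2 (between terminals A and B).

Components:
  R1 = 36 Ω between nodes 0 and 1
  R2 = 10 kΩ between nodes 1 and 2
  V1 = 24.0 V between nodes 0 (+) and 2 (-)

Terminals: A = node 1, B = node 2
R1 and R2 are in series across V1 (node 0 → node 1 → node 2), and the output A–B is taken across R2, so this is a voltage divider.
Series current: I = V1/(R1 + R2) = 24/(36 + 10000) = 24/10040 = 0.002391 A
V_R2 = I × R2 = V1 × R2/(R1 + R2) = 24 × 10000/10040 = 23.91 V

Final answer: 23.91 V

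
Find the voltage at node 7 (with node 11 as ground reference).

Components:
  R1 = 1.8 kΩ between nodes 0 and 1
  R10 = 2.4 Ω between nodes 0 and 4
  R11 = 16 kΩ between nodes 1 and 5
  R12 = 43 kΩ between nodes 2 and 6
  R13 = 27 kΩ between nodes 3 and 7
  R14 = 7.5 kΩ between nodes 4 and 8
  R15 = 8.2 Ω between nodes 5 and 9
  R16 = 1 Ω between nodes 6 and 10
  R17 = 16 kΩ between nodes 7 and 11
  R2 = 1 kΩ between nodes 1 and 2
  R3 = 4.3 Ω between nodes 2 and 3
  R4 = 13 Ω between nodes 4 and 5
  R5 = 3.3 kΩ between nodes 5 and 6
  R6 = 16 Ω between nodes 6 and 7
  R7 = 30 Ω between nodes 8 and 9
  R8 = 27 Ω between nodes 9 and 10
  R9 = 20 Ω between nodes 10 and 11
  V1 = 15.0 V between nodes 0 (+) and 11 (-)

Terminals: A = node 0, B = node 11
Nodal analysis, taking node 11 as the 0 V reference.
Source V1 fixes V_0 = 15 V.
KCL at each unknown node (sum of currents leaving = 0; resistances in Ω):
  Node 1: (V_1 - 15)/1800 + (V_1 - V_2)/1000 + (V_1 - V_5)/16000 = 0
  Node 2: (V_2 - V_1)/1000 + (V_2 - V_3)/4.3 + (V_2 - V_6)/43000 = 0
  Node 3: (V_3 - V_2)/4.3 + (V_3 - V_7)/27000 = 0
  Node 4: (V_4 - V_5)/13 + (V_4 - 15)/2.4 + (V_4 - V_8)/7500 = 0
  Node 5: (V_5 - V_4)/13 + (V_5 - V_6)/3300 + (V_5 - V_1)/16000 + (V_5 - V_9)/8.2 = 0
  Node 6: (V_6 - V_5)/3300 + (V_6 - V_7)/16 + (V_6 - V_2)/43000 + (V_6 - V_10)/1 = 0
  Node 7: (V_7 - V_6)/16 + (V_7 - V_3)/27000 + (V_7 - 0)/16000 = 0
  Node 8: (V_8 - V_9)/30 + (V_8 - V_4)/7500 = 0
  Node 9: (V_9 - V_8)/30 + (V_9 - V_10)/27 + (V_9 - V_5)/8.2 = 0
  Node 10: (V_10 - V_9)/27 + (V_10 - 0)/20 + (V_10 - V_6)/1 = 0
Collecting terms (coefficients in siemens):
  0.001618·V_1 - 0.001·V_2 - 0.0000625·V_5 = 0.008333
  0.2336·V_2 - 0.001·V_1 - 0.2326·V_3 - 0.00002326·V_6 = 0
  0.2326·V_3 - 0.2326·V_2 - 0.00003704·V_7 = 0
  0.4937·V_4 - 0.07692·V_5 - 0.0001333·V_8 = 6.25
  0.1992·V_5 - 0.0000625·V_1 - 0.07692·V_4 - 0.000303·V_6 - 0.122·V_9 = 0
  1.063·V_6 - 0.00002326·V_2 - 0.000303·V_5 - 0.0625·V_7 - 1·V_10 = 0
  0.0626·V_7 - 0.00003704·V_3 - 0.0625·V_6 = 0
  0.03347·V_8 - 0.0001333·V_4 - 0.03333·V_9 = 0
  0.1923·V_9 - 0.122·V_5 - 0.03333·V_8 - 0.03704·V_10 = 0
  1.087·V_10 - 1·V_6 - 0.03704·V_9 = 0
Solving these 10 simultaneous equations (Gaussian elimination) gives:
  V_1 = 13.79 V, V_2 = 13.25 V, V_3 = 13.25 V, V_4 = 14.49 V
  V_5 = 11.72 V, V_6 = 4.282 V, V_7 = 4.283 V, V_8 = 10.01 V
  V_9 = 9.989 V, V_10 = 4.28 V
The requested potential is V_7 = 4.283 V.

Final answer: V_7 = 4.283 V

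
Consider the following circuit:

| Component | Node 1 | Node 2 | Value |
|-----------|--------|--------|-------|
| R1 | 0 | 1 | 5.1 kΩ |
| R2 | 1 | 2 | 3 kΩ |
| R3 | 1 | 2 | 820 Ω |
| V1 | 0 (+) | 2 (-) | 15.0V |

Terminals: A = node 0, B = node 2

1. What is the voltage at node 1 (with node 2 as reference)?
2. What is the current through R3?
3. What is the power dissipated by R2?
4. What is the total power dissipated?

Nodal analysis, taking node 2 as the 0 V reference.
Source V1 fixes V_0 = 15 V.
KCL at each unknown node (sum of currents leaving = 0; resistances in Ω):
  Node 1: (V_1 - 15)/5100 + (V_1 - 0)/3000 + (V_1 - 0)/820 = 0
Collecting terms: 0.001749 × V_1 = 0.002941  =>  V_1 = 1.682 V
Part 1:
  Read off the nodal solution: V_1 = 1.682 V
Part 2:
  I_R3 = (V_1 - V_2)/R3 = (1.682 - 0)/820 = 0.002051 A
  Magnitude: I_R3 = 0.002051 A
Part 3:
  I_R2 = (V_1 - V_2)/R2 = (1.682 - 0)/3000 = 0.0005606 A
  P_R2 = I_R2² × R2 = (0.0005606)² × 3000 = 0.0009427 W
Part 4:
  Power in each resistor, P = (ΔV)²/R:
    P_R1 = (15 - 1.682)²/5100 = 0.03478 W
    P_R2 = (1.682 - 0)²/3000 = 0.0009427 W
    P_R3 = (1.682 - 0)²/820 = 0.003449 W
  P_total = P_R1 + P_R2 + P_R3 = 0.03917 W

Final answers:
1. V_1 = 1.682 V
2. I_R3 = 0.002051 A
3. P_R2 = 0.0009427 W
4. P_total = 0.03917 W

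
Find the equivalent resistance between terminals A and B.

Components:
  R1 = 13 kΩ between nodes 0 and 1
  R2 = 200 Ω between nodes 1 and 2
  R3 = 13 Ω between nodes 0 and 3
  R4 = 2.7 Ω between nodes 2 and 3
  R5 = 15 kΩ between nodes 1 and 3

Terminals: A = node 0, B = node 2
The network is not a plain series/parallel combination. Inject a 1 A test current into terminal A (node 0) and return it from terminal B (node 2); then R_eq = V_A / (1 A).
Nodal analysis, taking node 2 as the 0 V reference.
Current source I_test pushes 1 A into node 0 and draws it out of node 2.
KCL at each unknown node (sum of currents leaving = 0; resistances in Ω):
  Node 0: (V_0 - V_1)/13000 + (V_0 - V_3)/13 - 1 = 0
  Node 1: (V_1 - V_0)/13000 + (V_1 - 0)/200 + (V_1 - V_3)/15000 = 0
  Node 3: (V_3 - V_0)/13 + (V_3 - V_1)/15000 + (V_3 - 0)/2.7 = 0
Collecting terms (coefficients in siemens):
  0.077·V_0 - 0.00007692·V_1 - 0.07692·V_3 = 1
  0.005144·V_1 - 0.00007692·V_0 - 0.00006667·V_3 = 0
  0.4474·V_3 - 0.07692·V_0 - 0.00006667·V_1 = 0
Solving these 3 simultaneous equations (Gaussian elimination) gives:
  V_0 = 15.68 V, V_1 = 0.2695 V, V_3 = 2.696 V
R_eq = V_0 / 1 A = 15.68 Ω

Final answer: 15.68 Ω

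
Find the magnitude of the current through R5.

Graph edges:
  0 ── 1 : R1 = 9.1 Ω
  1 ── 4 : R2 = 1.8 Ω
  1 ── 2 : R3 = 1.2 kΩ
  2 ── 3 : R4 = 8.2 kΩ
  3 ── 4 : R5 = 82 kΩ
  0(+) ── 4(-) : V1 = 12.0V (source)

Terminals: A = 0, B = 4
Nodal analysis, taking node 4 as the 0 V reference.
Source V1 fixes V_0 = 12 V.
KCL at each unknown node (sum of currents leaving = 0; resistances in Ω):
  Node 1: (V_1 - 12)/9.1 + (V_1 - 0)/1.8 + (V_1 - V_2)/1200 = 0
  Node 2: (V_2 - V_1)/1200 + (V_2 - V_3)/8200 = 0
  Node 3: (V_3 - V_2)/8200 + (V_3 - 0)/82000 = 0
Collecting terms (coefficients in siemens):
  0.6663·V_1 - 0.0008333·V_2 = 1.319
  0.0009553·V_2 - 0.0008333·V_1 - 0.000122·V_3 = 0
  0.0001341·V_3 - 0.000122·V_2 = 0
Solving these 3 simultaneous equations (Gaussian elimination) gives:
  V_1 = 1.982 V, V_2 = 1.956 V, V_3 = 1.778 V
I_R5 = (V_3 - V_4)/R5 = (1.778 - 0)/82000 = 0.00002168 A
|I_R5| = 0.00002168 A

Final answer: |I_R5| = 2.168e-05 A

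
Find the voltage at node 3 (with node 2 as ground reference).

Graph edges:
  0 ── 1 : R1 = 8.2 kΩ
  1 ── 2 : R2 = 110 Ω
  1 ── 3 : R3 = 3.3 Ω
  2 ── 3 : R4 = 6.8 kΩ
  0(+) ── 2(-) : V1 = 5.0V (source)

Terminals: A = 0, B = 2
Nodal analysis, taking node 2 as the 0 V reference.
Source V1 fixes V_0 = 5 V.
KCL at each unknown node (sum of currents leaving = 0; resistances in Ω):
  Node 1: (V_1 - 5)/8200 + (V_1 - 0)/110 + (V_1 - V_3)/3.3 = 0
  Node 3: (V_3 - V_1)/3.3 + (V_3 - 0)/6800 = 0
Collecting terms (coefficients in siemens):
  0.3122·V_1 - 0.303·V_3 = 0.0006098
  0.3032·V_3 - 0.303·V_1 = 0
Determinant D = (0.3122)(0.3032) - (-0.303)(-0.303) = 0.002838
V_1 = [(0.0006098)(0.3032) - (-0.303)(0)]/D = 0.06515 V
V_3 = [(0.3122)(0) - (0.0006098)(-0.303)]/D = 0.06511 V
The requested potential is V_3 = 0.06511 V.

Final answer: V_3 = 0.06511 V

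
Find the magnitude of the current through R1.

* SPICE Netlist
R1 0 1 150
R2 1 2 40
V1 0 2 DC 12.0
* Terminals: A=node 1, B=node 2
Nodal analysis, taking node 2 as the 0 V reference.
Source V1 fixes V_0 = 12 V.
KCL at each unknown node (sum of currents leaving = 0; resistances in Ω):
  Node 1: (V_1 - 12)/150 + (V_1 - 0)/40 = 0
Collecting terms: 0.03167 × V_1 = 0.08  =>  V_1 = 2.526 V
I_R1 = (V_0 - V_1)/R1 = (12 - 2.526)/150 = 0.06316 A
|I_R1| = 0.06316 A

Final answer: |I_R1| = 0.06316 A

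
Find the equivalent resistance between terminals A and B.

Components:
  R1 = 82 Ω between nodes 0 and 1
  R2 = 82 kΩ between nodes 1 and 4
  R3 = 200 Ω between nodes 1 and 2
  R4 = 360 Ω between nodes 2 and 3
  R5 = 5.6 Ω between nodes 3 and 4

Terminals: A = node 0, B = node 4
Reduce the network between node 0 (A) and node 4 (B) by series/parallel combination:
  Rs1 = R3 + R4 (series, joined only at node 2) = 200 + 360 = 560 Ω
  Rs2 = R5 + Rs1 (series, joined only at node 3) = 5.6 + 560 = 565.6 Ω
  Rp1 = R2 ‖ Rs2 (parallel, both between nodes 1 and 4) = 1/(1/82000 + 1/565.6) = 561.7 Ω
  Rs3 = R1 + Rp1 (series, joined only at node 1) = 82 + 561.7 = 643.7 Ω
R_eq = 643.7 Ω

Final answer: 643.7 Ω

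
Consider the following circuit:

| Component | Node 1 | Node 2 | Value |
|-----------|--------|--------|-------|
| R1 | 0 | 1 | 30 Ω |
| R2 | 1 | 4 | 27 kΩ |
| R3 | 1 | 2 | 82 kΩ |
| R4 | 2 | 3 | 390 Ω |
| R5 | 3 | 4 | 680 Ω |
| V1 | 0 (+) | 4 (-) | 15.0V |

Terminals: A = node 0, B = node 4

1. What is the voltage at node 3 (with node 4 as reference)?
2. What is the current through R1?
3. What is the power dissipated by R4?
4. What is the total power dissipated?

Nodal analysis, taking node 4 as the 0 V reference.
Source V1 fixes V_0 = 15 V.
KCL at each unknown node (sum of currents leaving = 0; resistances in Ω):
  Node 1: (V_1 - 15)/30 + (V_1 - 0)/27000 + (V_1 - V_2)/82000 = 0
  Node 2: (V_2 - V_1)/82000 + (V_2 - V_3)/390 = 0
  Node 3: (V_3 - V_2)/390 + (V_3 - 0)/680 = 0
Collecting terms (coefficients in siemens):
  0.03338·V_1 - 0.0000122·V_2 = 0.5
  0.002576·V_2 - 0.0000122·V_1 - 0.002564·V_3 = 0
  0.004035·V_3 - 0.002564·V_2 = 0
Solving these 3 simultaneous equations (Gaussian elimination) gives:
  V_1 = 14.98 V, V_2 = 0.1929 V, V_3 = 0.1226 V
Part 1:
  Read off the nodal solution: V_3 = 0.1226 V
Part 2:
  I_R1 = (V_0 - V_1)/R1 = (15 - 14.98)/30 = 0.000735 A
  Magnitude: I_R1 = 0.000735 A
Part 3:
  I_R4 = (V_2 - V_3)/R4 = (0.1929 - 0.1226)/390 = 0.0001803 A
  P_R4 = I_R4² × R4 = (0.0001803)² × 390 = 0.00001268 W
Part 4:
  Power in each resistor, P = (ΔV)²/R:
    P_R1 = (15 - 14.98)²/30 = 0.00001621 W
    P_R2 = (14.98 - 0)²/27000 = 0.008309 W
    P_R3 = (14.98 - 0.1929)²/82000 = 0.002666 W
    P_R4 = (0.1929 - 0.1226)²/390 = 0.00001268 W
    P_R5 = (0.1226 - 0)²/680 = 0.00002211 W
  P_total = P_R1 + P_R2 + P_R3 + P_R4 + P_R5 = 0.01103 W

Final answers:
1. V_3 = 0.1226 V
2. I_R1 = 0.000735 A
3. P_R4 = 1.268e-05 W
4. P_total = 0.01103 W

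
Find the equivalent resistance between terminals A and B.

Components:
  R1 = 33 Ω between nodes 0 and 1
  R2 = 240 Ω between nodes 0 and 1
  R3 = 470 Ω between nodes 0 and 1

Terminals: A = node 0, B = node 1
Reduce the network between node 0 (A) and node 1 (B) by series/parallel combination:
  Rp1 = R1 ‖ R2 ‖ R3 (parallel, all between nodes 0 and 1) = 1/(1/33 + 1/240 + 1/470) = 27.32 Ω
R_eq = 27.32 Ω

Final answer: 27.32 Ω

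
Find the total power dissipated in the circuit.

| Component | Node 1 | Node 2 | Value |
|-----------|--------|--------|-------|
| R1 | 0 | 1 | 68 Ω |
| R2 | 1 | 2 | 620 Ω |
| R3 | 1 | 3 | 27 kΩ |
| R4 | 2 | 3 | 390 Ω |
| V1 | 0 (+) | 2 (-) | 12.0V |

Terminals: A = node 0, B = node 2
Nodal analysis, taking node 2 as the 0 V reference.
Source V1 fixes V_0 = 12 V.
KCL at each unknown node (sum of currents leaving = 0; resistances in Ω):
  Node 1: (V_1 - 12)/68 + (V_1 - 0)/620 + (V_1 - V_3)/27000 = 0
  Node 3: (V_3 - V_1)/27000 + (V_3 - 0)/390 = 0
Collecting terms (coefficients in siemens):
  0.01636·V_1 - 0.00003704·V_3 = 0.1765
  0.002601·V_3 - 0.00003704·V_1 = 0
Determinant D = (0.01636)(0.002601) - (-0.00003704)(-0.00003704) = 0.00004254
V_1 = [(0.1765)(0.002601) - (-0.00003704)(0)]/D = 10.79 V
V_3 = [(0.01636)(0) - (0.1765)(-0.00003704)]/D = 0.1536 V
Power in each resistor, P = (ΔV)²/R:
  P_R1 = (12 - 10.79)²/68 = 0.02154 W
  P_R2 = (10.79 - 0)²/620 = 0.1878 W
  P_R3 = (10.79 - 0.1536)²/27000 = 0.00419 W
  P_R4 = (0 - 0.1536)²/390 = 0.00006052 W
P_total = P_R1 + P_R2 + P_R3 + P_R4 = 0.2136 W

Final answer: 0.2136 W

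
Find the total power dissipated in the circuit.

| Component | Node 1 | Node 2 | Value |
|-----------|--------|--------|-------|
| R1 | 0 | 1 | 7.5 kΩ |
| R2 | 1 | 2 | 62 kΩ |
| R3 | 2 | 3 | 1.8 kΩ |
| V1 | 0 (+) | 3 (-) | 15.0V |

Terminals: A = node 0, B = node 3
Nodal analysis, taking node 3 as the 0 V reference.
Source V1 fixes V_0 = 15 V.
KCL at each unknown node (sum of currents leaving = 0; resistances in Ω):
  Node 1: (V_1 - 15)/7500 + (V_1 - V_2)/62000 = 0
  Node 2: (V_2 - V_1)/62000 + (V_2 - 0)/1800 = 0
Collecting terms (coefficients in siemens):
  0.0001495·V_1 - 0.00001613·V_2 = 0.002
  0.0005717·V_2 - 0.00001613·V_1 = 0
Determinant D = (0.0001495)(0.0005717) - (-0.00001613)(-0.00001613) = 0.00000008519
V_1 = [(0.002)(0.0005717) - (-0.00001613)(0)]/D = 13.42 V
V_2 = [(0.0001495)(0) - (0.002)(-0.00001613)]/D = 0.3787 V
Power in each resistor, P = (ΔV)²/R:
  P_R1 = (15 - 13.42)²/7500 = 0.0003319 W
  P_R2 = (13.42 - 0.3787)²/62000 = 0.002744 W
  P_R3 = (0.3787 - 0)²/1800 = 0.00007967 W
P_total = P_R1 + P_R2 + P_R3 = 0.003156 W

Final answer: 0.003156 W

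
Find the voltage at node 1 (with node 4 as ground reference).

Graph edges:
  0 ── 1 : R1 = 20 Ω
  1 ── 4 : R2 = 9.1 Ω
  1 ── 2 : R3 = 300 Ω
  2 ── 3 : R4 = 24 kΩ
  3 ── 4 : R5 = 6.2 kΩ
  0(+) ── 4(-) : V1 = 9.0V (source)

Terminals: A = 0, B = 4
Nodal analysis, taking node 4 as the 0 V reference.
Source V1 fixes V_0 = 9 V.
KCL at each unknown node (sum of currents leaving = 0; resistances in Ω):
  Node 1: (V_1 - 9)/20 + (V_1 - 0)/9.1 + (V_1 - V_2)/300 = 0
  Node 2: (V_2 - V_1)/300 + (V_2 - V_3)/24000 = 0
  Node 3: (V_3 - V_2)/24000 + (V_3 - 0)/6200 = 0
Collecting terms (coefficients in siemens):
  0.1632·V_1 - 0.003333·V_2 = 0.45
  0.003375·V_2 - 0.003333·V_1 - 0.00004167·V_3 = 0
  0.000203·V_3 - 0.00004167·V_2 = 0
Solving these 3 simultaneous equations (Gaussian elimination) gives:
  V_1 = 2.814 V, V_2 = 2.786 V, V_3 = 0.572 V
The requested potential is V_1 = 2.814 V.

Final answer: V_1 = 2.814 V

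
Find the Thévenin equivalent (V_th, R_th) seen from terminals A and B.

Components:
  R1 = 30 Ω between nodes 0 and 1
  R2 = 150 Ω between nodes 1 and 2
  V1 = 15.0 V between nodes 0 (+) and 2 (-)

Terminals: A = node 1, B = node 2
Step 1 — V_th is the open-circuit voltage V_A - V_B (nothing connected across the terminals).
Nodal analysis, taking node 2 as the 0 V reference.
Source V1 fixes V_0 = 15 V.
KCL at each unknown node (sum of currents leaving = 0; resistances in Ω):
  Node 1: (V_1 - 15)/30 + (V_1 - 0)/150 = 0
Collecting terms: 0.04 × V_1 = 0.5  =>  V_1 = 12.5 V
V_th = V_1 - V_2 = 12.5 - 0 = 12.5 V
Step 2 — R_th: zero the source — replace V1 by a short circuit (node 2 merges into node 0) — and find the resistance seen between A (node 1) and B (node 0).
Reduce the network between node 1 (A) and node 0 (B) by series/parallel combination:
  Rp1 = R1 ‖ R2 (parallel, both between nodes 0 and 1) = 1/(1/30 + 1/150) = 25 Ω
R_th = 25 Ω

Final answer: V_th = 12.5 V, R_th = 25 Ω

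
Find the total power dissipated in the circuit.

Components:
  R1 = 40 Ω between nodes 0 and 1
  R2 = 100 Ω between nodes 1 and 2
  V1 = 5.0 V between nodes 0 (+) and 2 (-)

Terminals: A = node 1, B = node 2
Nodal analysis, taking node 2 as the 0 V reference.
Source V1 fixes V_0 = 5 V.
KCL at each unknown node (sum of currents leaving = 0; resistances in Ω):
  Node 1: (V_1 - 5)/40 + (V_1 - 0)/100 = 0
Collecting terms: 0.035 × V_1 = 0.125  =>  V_1 = 3.571 V
Power in each resistor, P = (ΔV)²/R:
  P_R1 = (5 - 3.571)²/40 = 0.05102 W
  P_R2 = (3.571 - 0)²/100 = 0.1276 W
P_total = P_R1 + P_R2 = 0.1786 W

Final answer: 0.1786 W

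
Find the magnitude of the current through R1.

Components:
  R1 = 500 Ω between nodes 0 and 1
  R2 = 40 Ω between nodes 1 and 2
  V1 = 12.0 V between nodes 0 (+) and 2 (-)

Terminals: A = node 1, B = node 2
Nodal analysis, taking node 2 as the 0 V reference.
Source V1 fixes V_0 = 12 V.
KCL at each unknown node (sum of currents leaving = 0; resistances in Ω):
  Node 1: (V_1 - 12)/500 + (V_1 - 0)/40 = 0
Collecting terms: 0.027 × V_1 = 0.024  =>  V_1 = 0.8889 V
I_R1 = (V_0 - V_1)/R1 = (12 - 0.8889)/500 = 0.02222 A
|I_R1| = 0.02222 A

Final answer: |I_R1| = 0.02222 A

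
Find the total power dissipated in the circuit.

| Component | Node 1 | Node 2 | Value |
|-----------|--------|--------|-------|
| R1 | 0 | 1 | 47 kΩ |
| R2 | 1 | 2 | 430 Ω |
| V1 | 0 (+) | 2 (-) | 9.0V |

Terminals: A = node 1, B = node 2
Nodal analysis, taking node 2 as the 0 V reference.
Source V1 fixes V_0 = 9 V.
KCL at each unknown node (sum of currents leaving = 0; resistances in Ω):
  Node 1: (V_1 - 9)/47000 + (V_1 - 0)/430 = 0
Collecting terms: 0.002347 × V_1 = 0.0001915  =>  V_1 = 0.08159 V
Power in each resistor, P = (ΔV)²/R:
  P_R1 = (9 - 0.08159)²/47000 = 0.001692 W
  P_R2 = (0.08159 - 0)²/430 = 0.00001548 W
P_total = P_R1 + P_R2 = 0.001708 W

Final answer: 0.001708 W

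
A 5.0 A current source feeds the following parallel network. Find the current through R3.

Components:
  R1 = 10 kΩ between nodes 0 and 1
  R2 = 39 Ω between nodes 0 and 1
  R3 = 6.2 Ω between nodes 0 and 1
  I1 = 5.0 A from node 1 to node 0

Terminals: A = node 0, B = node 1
All resistors sit directly between nodes 0 and 1, so they are in parallel and share one voltage V; the full source current 5 A splits among them.
1/R_par = 1/10000 + 1/39 + 1/6.2 = 0.187 S  =>  R_par = 5.347 Ω
V = I × R_par = 5 × 5.347 = 26.73 V
I_R3 = V/R3 = 26.73/6.2 = 4.312 A

Final answer: 4.312 A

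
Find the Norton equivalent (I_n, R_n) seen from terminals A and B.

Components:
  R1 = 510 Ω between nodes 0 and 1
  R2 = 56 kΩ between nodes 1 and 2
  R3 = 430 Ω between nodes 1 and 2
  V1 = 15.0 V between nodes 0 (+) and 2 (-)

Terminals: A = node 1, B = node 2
Find the Thévenin equivalent first; then I_n = V_th/R_th and R_n = R_th.
Step 1 — V_th is the open-circuit voltage V_A - V_B (nothing connected across the terminals).
Nodal analysis, taking node 2 as the 0 V reference.
Source V1 fixes V_0 = 15 V.
KCL at each unknown node (sum of currents leaving = 0; resistances in Ω):
  Node 1: (V_1 - 15)/510 + (V_1 - 0)/56000 + (V_1 - 0)/430 = 0
Collecting terms: 0.004304 × V_1 = 0.02941  =>  V_1 = 6.833 V
V_th = V_1 - V_2 = 6.833 - 0 = 6.833 V
Step 2 — R_th: zero the source — replace V1 by a short circuit (node 2 merges into node 0) — and find the resistance seen between A (node 1) and B (node 0).
Reduce the network between node 1 (A) and node 0 (B) by series/parallel combination:
  Rp1 = R1 ‖ R2 ‖ R3 (parallel, all between nodes 0 and 1) = 1/(1/510 + 1/56000 + 1/430) = 232.3 Ω
R_th = 232.3 Ω
I_n = V_th/R_th = 6.833/232.3 = 0.02941 A, and R_n = R_th = 232.3 Ω

Final answer: I_n = 0.02941 A, R_n = 232.3 Ω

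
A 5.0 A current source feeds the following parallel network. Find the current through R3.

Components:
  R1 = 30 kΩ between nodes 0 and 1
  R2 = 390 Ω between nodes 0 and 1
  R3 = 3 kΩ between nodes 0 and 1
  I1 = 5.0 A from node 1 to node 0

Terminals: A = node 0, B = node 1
All resistors sit directly between nodes 0 and 1, so they are in parallel and share one voltage V; the full source current 5 A splits among them.
1/R_par = 1/30000 + 1/390 + 1/3000 = 0.002931 S  =>  R_par = 341.2 Ω
V = I × R_par = 5 × 341.2 = 1706 V
I_R3 = V/R3 = 1706/3000 = 0.5687 A

Final answer: 0.5687 A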